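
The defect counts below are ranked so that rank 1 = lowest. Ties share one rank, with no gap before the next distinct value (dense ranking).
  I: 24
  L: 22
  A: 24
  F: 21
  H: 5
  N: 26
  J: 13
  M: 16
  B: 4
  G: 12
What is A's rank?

8

Sorted (ascending): 4, 5, 12, 13, 16, 21, 22, 24, 24, 26
The 2 values of 24 share dense rank 8.
Remaining distinct values take the next consecutive integers.
A has value 24 → rank 8.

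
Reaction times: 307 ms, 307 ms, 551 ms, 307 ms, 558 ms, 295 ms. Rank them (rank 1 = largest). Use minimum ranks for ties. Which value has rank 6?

Sorted (descending): 558, 551, 307, 307, 307, 295
The 3 values of 307 occupy positions 3–5 → each gets rank 3.
Rank 6 → value 295.

295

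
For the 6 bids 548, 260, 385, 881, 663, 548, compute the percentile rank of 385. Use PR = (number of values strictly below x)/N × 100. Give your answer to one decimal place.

N = 6.
Strictly below 385: 1. Equal to 385: 1.
PR = 1/6 × 100 = 16.7

16.7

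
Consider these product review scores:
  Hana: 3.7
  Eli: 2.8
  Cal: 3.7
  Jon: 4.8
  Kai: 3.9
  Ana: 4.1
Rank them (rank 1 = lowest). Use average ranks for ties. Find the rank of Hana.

2.5

Sorted (ascending): 2.8, 3.7, 3.7, 3.9, 4.1, 4.8
The 2 values of 3.7 occupy positions 2–3 → average rank (2+3)/2 = 2.5.
Hana has value 3.7 → rank 2.5.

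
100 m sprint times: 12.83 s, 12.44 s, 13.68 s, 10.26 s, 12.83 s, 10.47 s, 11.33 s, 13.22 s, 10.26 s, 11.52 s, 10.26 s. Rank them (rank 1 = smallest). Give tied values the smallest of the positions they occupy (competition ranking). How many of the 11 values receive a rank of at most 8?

Sorted (ascending): 10.26, 10.26, 10.26, 10.47, 11.33, 11.52, 12.44, 12.83, 12.83, 13.22, 13.68
The 3 values of 10.26 occupy positions 1–3 → each gets rank 1.
The 2 values of 12.83 occupy positions 8–9 → each gets rank 8.
Ranks ≤ 8: {1, 1, 1, 4, 5, 6, 7, 8, 8} → 9 values.

9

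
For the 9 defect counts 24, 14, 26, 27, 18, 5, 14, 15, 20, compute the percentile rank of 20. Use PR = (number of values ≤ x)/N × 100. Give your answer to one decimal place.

66.7

N = 9.
Strictly below 20: 5. Equal to 20: 1.
PR = 6/9 × 100 = 66.7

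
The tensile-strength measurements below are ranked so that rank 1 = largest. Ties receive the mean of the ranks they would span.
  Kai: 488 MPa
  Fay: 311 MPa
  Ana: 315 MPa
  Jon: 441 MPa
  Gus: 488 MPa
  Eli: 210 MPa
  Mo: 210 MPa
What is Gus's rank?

1.5

Sorted (descending): 488, 488, 441, 315, 311, 210, 210
The 2 values of 488 occupy positions 1–2 → average rank (1+2)/2 = 1.5.
The 2 values of 210 occupy positions 6–7 → average rank (6+7)/2 = 6.5.
Gus has value 488 MPa → rank 1.5.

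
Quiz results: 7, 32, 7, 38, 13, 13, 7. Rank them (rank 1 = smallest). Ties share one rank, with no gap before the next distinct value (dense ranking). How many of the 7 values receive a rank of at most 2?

Sorted (ascending): 7, 7, 7, 13, 13, 32, 38
The 3 values of 7 share dense rank 1.
The 2 values of 13 share dense rank 2.
Remaining distinct values take the next consecutive integers.
Ranks ≤ 2: {1, 1, 1, 2, 2} → 5 values.

5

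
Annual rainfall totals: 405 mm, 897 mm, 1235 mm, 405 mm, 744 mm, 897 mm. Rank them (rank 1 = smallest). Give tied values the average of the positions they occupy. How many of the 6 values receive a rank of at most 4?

3

Sorted (ascending): 405, 405, 744, 897, 897, 1235
The 2 values of 405 occupy positions 1–2 → average rank (1+2)/2 = 1.5.
The 2 values of 897 occupy positions 4–5 → average rank (4+5)/2 = 4.5.
Ranks ≤ 4: {1.5, 1.5, 3} → 3 values.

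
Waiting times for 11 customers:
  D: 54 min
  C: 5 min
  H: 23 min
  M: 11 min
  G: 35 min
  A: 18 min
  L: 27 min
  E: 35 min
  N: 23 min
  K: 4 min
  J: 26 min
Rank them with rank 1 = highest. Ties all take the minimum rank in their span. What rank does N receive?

6

Sorted (descending): 54, 35, 35, 27, 26, 23, 23, 18, 11, 5, 4
The 2 values of 35 occupy positions 2–3 → each gets rank 2.
The 2 values of 23 occupy positions 6–7 → each gets rank 6.
N has value 23 min → rank 6.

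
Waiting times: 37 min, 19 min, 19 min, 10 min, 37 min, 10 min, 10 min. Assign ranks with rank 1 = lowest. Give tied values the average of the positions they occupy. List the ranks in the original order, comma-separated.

6.5, 4.5, 4.5, 2, 6.5, 2, 2

Sorted (ascending): 10, 10, 10, 19, 19, 37, 37
The 3 values of 10 occupy positions 1–3 → average rank 2.
The 2 values of 19 occupy positions 4–5 → average rank (4+5)/2 = 4.5.
The 2 values of 37 occupy positions 6–7 → average rank (6+7)/2 = 6.5.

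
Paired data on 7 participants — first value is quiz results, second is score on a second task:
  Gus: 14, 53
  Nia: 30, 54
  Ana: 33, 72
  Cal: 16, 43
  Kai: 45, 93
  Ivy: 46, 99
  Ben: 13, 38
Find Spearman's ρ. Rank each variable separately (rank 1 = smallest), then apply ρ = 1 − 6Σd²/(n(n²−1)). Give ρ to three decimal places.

Ranks of variable 1: 2, 4, 5, 3, 6, 7, 1
Ranks of variable 2: 3, 4, 5, 2, 6, 7, 1
d = r₁ − r₂: -1, 0, 0, 1, 0, 0, 0
d²: 1, 0, 0, 1, 0, 0, 0; Σd² = 2
ρ = 1 − 6·2/(7·48) = 1 − 12/336 = 0.964

0.964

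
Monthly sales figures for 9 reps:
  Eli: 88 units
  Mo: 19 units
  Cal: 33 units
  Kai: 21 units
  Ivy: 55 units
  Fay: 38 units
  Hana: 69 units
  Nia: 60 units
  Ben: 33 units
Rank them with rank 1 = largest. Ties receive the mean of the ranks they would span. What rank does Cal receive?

6.5

Sorted (descending): 88, 69, 60, 55, 38, 33, 33, 21, 19
The 2 values of 33 occupy positions 6–7 → average rank (6+7)/2 = 6.5.
Cal has value 33 units → rank 6.5.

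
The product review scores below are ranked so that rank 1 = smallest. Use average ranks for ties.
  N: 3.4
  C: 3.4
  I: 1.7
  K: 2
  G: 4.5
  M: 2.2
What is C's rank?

Sorted (ascending): 1.7, 2, 2.2, 3.4, 3.4, 4.5
The 2 values of 3.4 occupy positions 4–5 → average rank (4+5)/2 = 4.5.
C has value 3.4 → rank 4.5.

4.5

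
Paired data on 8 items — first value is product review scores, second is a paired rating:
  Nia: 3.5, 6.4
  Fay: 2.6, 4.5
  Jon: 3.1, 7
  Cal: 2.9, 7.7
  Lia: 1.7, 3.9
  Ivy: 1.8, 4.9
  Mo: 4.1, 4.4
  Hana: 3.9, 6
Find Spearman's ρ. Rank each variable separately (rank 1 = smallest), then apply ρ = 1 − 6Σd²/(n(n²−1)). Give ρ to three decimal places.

0.238

Ranks of variable 1: 6, 3, 5, 4, 1, 2, 8, 7
Ranks of variable 2: 6, 3, 7, 8, 1, 4, 2, 5
d = r₁ − r₂: 0, 0, -2, -4, 0, -2, 6, 2
d²: 0, 0, 4, 16, 0, 4, 36, 4; Σd² = 64
ρ = 1 − 6·64/(8·63) = 1 − 384/504 = 0.238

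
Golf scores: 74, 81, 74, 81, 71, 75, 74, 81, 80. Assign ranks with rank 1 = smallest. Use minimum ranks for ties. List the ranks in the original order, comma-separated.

2, 7, 2, 7, 1, 5, 2, 7, 6

Sorted (ascending): 71, 74, 74, 74, 75, 80, 81, 81, 81
The 3 values of 74 occupy positions 2–4 → each gets rank 2.
The 3 values of 81 occupy positions 7–9 → each gets rank 7.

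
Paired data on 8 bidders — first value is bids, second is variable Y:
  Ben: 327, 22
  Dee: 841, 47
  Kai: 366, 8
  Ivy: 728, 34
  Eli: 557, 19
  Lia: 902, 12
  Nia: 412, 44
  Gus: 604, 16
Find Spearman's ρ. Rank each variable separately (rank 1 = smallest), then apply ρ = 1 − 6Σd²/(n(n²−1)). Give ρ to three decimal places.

Ranks of variable 1: 1, 7, 2, 6, 4, 8, 3, 5
Ranks of variable 2: 5, 8, 1, 6, 4, 2, 7, 3
d = r₁ − r₂: -4, -1, 1, 0, 0, 6, -4, 2
d²: 16, 1, 1, 0, 0, 36, 16, 4; Σd² = 74
ρ = 1 − 6·74/(8·63) = 1 − 444/504 = 0.119

0.119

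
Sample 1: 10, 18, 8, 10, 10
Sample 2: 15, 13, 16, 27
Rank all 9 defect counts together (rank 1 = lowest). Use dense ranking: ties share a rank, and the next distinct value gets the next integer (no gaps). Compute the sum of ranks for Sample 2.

19

Sorted (ascending): 8, 10, 10, 10, 13, 15, 16, 18, 27
The 3 values of 10 share dense rank 2.
Remaining distinct values take the next consecutive integers.
Sample 2 values → pooled ranks: 15→4, 13→3, 16→5, 27→7
Rank sum = 4 + 3 + 5 + 7 = 19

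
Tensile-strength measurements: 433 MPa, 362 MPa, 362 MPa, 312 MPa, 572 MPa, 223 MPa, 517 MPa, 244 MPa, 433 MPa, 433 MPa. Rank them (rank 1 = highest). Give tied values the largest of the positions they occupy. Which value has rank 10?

Sorted (descending): 572, 517, 433, 433, 433, 362, 362, 312, 244, 223
The 3 values of 433 occupy positions 3–5 → each gets rank 5.
The 2 values of 362 occupy positions 6–7 → each gets rank 7.
Rank 10 → value 223.

223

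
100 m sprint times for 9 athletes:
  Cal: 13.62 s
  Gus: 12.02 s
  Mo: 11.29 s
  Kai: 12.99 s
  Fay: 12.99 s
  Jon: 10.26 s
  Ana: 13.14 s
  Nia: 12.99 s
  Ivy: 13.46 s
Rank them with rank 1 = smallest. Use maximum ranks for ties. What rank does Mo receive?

Sorted (ascending): 10.26, 11.29, 12.02, 12.99, 12.99, 12.99, 13.14, 13.46, 13.62
The 3 values of 12.99 occupy positions 4–6 → each gets rank 6.
Mo has value 11.29 s → rank 2.

2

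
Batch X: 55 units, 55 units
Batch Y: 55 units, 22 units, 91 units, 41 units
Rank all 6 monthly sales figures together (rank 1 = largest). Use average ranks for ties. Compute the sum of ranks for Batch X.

Sorted (descending): 91, 55, 55, 55, 41, 22
The 3 values of 55 occupy positions 2–4 → average rank 3.
Batch X values → pooled ranks: 55→3, 55→3
Rank sum = 3 + 3 = 6

6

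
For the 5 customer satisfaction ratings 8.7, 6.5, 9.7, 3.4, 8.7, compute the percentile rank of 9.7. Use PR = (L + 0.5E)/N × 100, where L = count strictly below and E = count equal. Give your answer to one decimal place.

N = 5.
Strictly below 9.7: 4. Equal to 9.7: 1.
PR = (4 + 0.5·1)/5 × 100 = 90.0

90.0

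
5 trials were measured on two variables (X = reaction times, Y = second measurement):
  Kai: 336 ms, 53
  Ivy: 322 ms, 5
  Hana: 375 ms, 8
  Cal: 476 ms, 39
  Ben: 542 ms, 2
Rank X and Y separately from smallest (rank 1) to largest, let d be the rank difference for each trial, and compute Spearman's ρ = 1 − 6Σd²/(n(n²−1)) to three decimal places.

-0.300

Ranks of variable 1: 2, 1, 3, 4, 5
Ranks of variable 2: 5, 2, 3, 4, 1
d = r₁ − r₂: -3, -1, 0, 0, 4
d²: 9, 1, 0, 0, 16; Σd² = 26
ρ = 1 − 6·26/(5·24) = 1 − 156/120 = -0.300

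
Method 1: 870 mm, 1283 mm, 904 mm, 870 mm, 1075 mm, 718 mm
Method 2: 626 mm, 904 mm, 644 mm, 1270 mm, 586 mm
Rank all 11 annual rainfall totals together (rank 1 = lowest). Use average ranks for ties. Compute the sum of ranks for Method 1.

42.5

Sorted (ascending): 586, 626, 644, 718, 870, 870, 904, 904, 1075, 1270, 1283
The 2 values of 870 occupy positions 5–6 → average rank (5+6)/2 = 5.5.
The 2 values of 904 occupy positions 7–8 → average rank (7+8)/2 = 7.5.
Method 1 values → pooled ranks: 870→5.5, 1283→11, 904→7.5, 870→5.5, 1075→9, 718→4
Rank sum = 5.5 + 11 + 7.5 + 5.5 + 9 + 4 = 42.5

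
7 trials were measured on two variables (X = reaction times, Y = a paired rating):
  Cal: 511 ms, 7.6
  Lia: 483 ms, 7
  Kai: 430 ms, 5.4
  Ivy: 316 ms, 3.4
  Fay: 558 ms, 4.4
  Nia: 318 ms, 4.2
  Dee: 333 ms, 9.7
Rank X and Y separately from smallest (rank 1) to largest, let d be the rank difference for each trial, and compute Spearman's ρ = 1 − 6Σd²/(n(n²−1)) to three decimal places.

0.429

Ranks of variable 1: 6, 5, 4, 1, 7, 2, 3
Ranks of variable 2: 6, 5, 4, 1, 3, 2, 7
d = r₁ − r₂: 0, 0, 0, 0, 4, 0, -4
d²: 0, 0, 0, 0, 16, 0, 16; Σd² = 32
ρ = 1 − 6·32/(7·48) = 1 − 192/336 = 0.429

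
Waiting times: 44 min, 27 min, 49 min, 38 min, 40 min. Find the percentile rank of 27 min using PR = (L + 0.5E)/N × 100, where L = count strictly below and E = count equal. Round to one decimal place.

N = 5.
Strictly below 27: 0. Equal to 27: 1.
PR = (0 + 0.5·1)/5 × 100 = 10.0

10.0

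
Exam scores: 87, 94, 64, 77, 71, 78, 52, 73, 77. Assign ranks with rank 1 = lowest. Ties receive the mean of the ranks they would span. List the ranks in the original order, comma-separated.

8, 9, 2, 5.5, 3, 7, 1, 4, 5.5

Sorted (ascending): 52, 64, 71, 73, 77, 77, 78, 87, 94
The 2 values of 77 occupy positions 5–6 → average rank (5+6)/2 = 5.5.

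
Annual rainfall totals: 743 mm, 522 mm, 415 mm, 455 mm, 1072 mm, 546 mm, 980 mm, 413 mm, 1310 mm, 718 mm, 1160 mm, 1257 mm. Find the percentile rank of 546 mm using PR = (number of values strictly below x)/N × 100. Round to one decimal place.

33.3

N = 12.
Strictly below 546: 4. Equal to 546: 1.
PR = 4/12 × 100 = 33.3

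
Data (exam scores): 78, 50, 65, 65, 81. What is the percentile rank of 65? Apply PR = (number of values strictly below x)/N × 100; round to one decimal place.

20.0

N = 5.
Strictly below 65: 1. Equal to 65: 2.
PR = 1/5 × 100 = 20.0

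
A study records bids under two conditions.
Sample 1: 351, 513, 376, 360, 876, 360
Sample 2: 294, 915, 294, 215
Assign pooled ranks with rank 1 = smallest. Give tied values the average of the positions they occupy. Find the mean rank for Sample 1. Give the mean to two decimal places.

Sorted (ascending): 215, 294, 294, 351, 360, 360, 376, 513, 876, 915
The 2 values of 294 occupy positions 2–3 → average rank (2+3)/2 = 2.5.
The 2 values of 360 occupy positions 5–6 → average rank (5+6)/2 = 5.5.
Sample 1 values → pooled ranks: 351→4, 513→8, 376→7, 360→5.5, 876→9, 360→5.5
Mean rank = (4 + 8 + 7 + 5.5 + 9 + 5.5) / 6 = 6.50

6.50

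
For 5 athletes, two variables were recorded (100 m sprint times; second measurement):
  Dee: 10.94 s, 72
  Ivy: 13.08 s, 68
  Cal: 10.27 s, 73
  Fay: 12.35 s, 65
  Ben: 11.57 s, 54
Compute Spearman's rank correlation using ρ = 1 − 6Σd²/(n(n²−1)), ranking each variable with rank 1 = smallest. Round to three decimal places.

-0.600

Ranks of variable 1: 2, 5, 1, 4, 3
Ranks of variable 2: 4, 3, 5, 2, 1
d = r₁ − r₂: -2, 2, -4, 2, 2
d²: 4, 4, 16, 4, 4; Σd² = 32
ρ = 1 − 6·32/(5·24) = 1 − 192/120 = -0.600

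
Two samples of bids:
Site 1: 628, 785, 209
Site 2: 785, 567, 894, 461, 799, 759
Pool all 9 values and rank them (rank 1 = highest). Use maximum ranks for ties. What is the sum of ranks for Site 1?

Sorted (descending): 894, 799, 785, 785, 759, 628, 567, 461, 209
The 2 values of 785 occupy positions 3–4 → each gets rank 4.
Site 1 values → pooled ranks: 628→6, 785→4, 209→9
Rank sum = 6 + 4 + 9 = 19

19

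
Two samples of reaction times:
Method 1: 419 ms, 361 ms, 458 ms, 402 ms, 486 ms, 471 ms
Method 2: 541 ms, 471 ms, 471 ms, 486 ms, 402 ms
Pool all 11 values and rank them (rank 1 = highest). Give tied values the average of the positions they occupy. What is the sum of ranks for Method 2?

Sorted (descending): 541, 486, 486, 471, 471, 471, 458, 419, 402, 402, 361
The 2 values of 486 occupy positions 2–3 → average rank (2+3)/2 = 2.5.
The 3 values of 471 occupy positions 4–6 → average rank 5.
The 2 values of 402 occupy positions 9–10 → average rank (9+10)/2 = 9.5.
Method 2 values → pooled ranks: 541→1, 471→5, 471→5, 486→2.5, 402→9.5
Rank sum = 1 + 5 + 5 + 2.5 + 9.5 = 23

23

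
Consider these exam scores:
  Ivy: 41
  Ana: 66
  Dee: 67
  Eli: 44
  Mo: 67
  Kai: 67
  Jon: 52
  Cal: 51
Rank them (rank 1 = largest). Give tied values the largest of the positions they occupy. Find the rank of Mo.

Sorted (descending): 67, 67, 67, 66, 52, 51, 44, 41
The 3 values of 67 occupy positions 1–3 → each gets rank 3.
Mo has value 67 → rank 3.

3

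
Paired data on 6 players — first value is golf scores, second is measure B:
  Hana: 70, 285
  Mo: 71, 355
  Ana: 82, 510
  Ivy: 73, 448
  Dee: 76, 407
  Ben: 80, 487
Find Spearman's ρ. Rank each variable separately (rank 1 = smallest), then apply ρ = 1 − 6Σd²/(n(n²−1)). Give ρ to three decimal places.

0.943

Ranks of variable 1: 1, 2, 6, 3, 4, 5
Ranks of variable 2: 1, 2, 6, 4, 3, 5
d = r₁ − r₂: 0, 0, 0, -1, 1, 0
d²: 0, 0, 0, 1, 1, 0; Σd² = 2
ρ = 1 − 6·2/(6·35) = 1 − 12/210 = 0.943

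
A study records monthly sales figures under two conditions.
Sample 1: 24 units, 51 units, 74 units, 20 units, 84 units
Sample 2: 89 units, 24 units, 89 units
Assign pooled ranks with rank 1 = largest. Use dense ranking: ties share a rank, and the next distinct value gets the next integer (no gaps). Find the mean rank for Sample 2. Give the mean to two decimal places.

2.33

Sorted (descending): 89, 89, 84, 74, 51, 24, 24, 20
The 2 values of 89 share dense rank 1.
The 2 values of 24 share dense rank 5.
Remaining distinct values take the next consecutive integers.
Sample 2 values → pooled ranks: 89→1, 24→5, 89→1
Mean rank = (1 + 5 + 1) / 3 = 2.33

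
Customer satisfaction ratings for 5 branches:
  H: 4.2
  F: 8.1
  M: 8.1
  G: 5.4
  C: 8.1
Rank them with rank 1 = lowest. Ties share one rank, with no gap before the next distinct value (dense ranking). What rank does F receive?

Sorted (ascending): 4.2, 5.4, 8.1, 8.1, 8.1
The 3 values of 8.1 share dense rank 3.
Remaining distinct values take the next consecutive integers.
F has value 8.1 → rank 3.

3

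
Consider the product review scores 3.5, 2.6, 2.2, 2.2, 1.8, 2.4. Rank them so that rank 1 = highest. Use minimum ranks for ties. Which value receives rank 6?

Sorted (descending): 3.5, 2.6, 2.4, 2.2, 2.2, 1.8
The 2 values of 2.2 occupy positions 4–5 → each gets rank 4.
Rank 6 → value 1.8.

1.8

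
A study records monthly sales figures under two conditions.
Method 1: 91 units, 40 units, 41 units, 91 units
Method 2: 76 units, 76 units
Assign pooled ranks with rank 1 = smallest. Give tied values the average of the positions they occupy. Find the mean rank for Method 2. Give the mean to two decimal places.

Sorted (ascending): 40, 41, 76, 76, 91, 91
The 2 values of 76 occupy positions 3–4 → average rank (3+4)/2 = 3.5.
The 2 values of 91 occupy positions 5–6 → average rank (5+6)/2 = 5.5.
Method 2 values → pooled ranks: 76→3.5, 76→3.5
Mean rank = (3.5 + 3.5) / 2 = 3.50

3.50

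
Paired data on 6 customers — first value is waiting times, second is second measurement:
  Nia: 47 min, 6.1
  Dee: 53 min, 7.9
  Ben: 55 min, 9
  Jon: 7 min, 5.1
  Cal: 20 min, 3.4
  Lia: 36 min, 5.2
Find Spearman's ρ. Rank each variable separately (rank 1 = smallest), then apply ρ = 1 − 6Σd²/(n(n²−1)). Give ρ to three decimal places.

Ranks of variable 1: 4, 5, 6, 1, 2, 3
Ranks of variable 2: 4, 5, 6, 2, 1, 3
d = r₁ − r₂: 0, 0, 0, -1, 1, 0
d²: 0, 0, 0, 1, 1, 0; Σd² = 2
ρ = 1 − 6·2/(6·35) = 1 − 12/210 = 0.943

0.943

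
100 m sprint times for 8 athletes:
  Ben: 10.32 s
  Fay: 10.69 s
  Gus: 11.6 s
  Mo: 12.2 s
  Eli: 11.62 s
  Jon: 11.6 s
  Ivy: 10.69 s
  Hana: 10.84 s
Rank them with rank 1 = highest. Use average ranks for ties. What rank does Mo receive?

1

Sorted (descending): 12.2, 11.62, 11.6, 11.6, 10.84, 10.69, 10.69, 10.32
The 2 values of 11.6 occupy positions 3–4 → average rank (3+4)/2 = 3.5.
The 2 values of 10.69 occupy positions 6–7 → average rank (6+7)/2 = 6.5.
Mo has value 12.2 s → rank 1.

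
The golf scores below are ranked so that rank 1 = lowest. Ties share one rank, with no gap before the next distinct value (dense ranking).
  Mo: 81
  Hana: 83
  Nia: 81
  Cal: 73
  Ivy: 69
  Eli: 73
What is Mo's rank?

Sorted (ascending): 69, 73, 73, 81, 81, 83
The 2 values of 73 share dense rank 2.
The 2 values of 81 share dense rank 3.
Remaining distinct values take the next consecutive integers.
Mo has value 81 → rank 3.

3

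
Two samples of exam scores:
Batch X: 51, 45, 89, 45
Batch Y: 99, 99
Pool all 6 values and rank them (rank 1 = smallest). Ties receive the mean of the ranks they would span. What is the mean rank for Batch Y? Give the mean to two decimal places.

5.50

Sorted (ascending): 45, 45, 51, 89, 99, 99
The 2 values of 45 occupy positions 1–2 → average rank (1+2)/2 = 1.5.
The 2 values of 99 occupy positions 5–6 → average rank (5+6)/2 = 5.5.
Batch Y values → pooled ranks: 99→5.5, 99→5.5
Mean rank = (5.5 + 5.5) / 2 = 5.50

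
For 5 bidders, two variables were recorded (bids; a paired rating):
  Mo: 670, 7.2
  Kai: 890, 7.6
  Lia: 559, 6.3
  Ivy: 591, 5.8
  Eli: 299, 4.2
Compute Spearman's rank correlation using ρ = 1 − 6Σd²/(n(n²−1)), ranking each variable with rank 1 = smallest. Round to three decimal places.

Ranks of variable 1: 4, 5, 2, 3, 1
Ranks of variable 2: 4, 5, 3, 2, 1
d = r₁ − r₂: 0, 0, -1, 1, 0
d²: 0, 0, 1, 1, 0; Σd² = 2
ρ = 1 − 6·2/(5·24) = 1 − 12/120 = 0.900

0.900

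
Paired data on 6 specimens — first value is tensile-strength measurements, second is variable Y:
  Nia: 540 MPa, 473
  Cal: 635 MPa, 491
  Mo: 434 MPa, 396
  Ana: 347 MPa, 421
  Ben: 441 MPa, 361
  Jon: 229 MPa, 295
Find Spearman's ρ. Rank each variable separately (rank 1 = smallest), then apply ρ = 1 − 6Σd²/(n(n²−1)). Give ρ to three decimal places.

0.771

Ranks of variable 1: 5, 6, 3, 2, 4, 1
Ranks of variable 2: 5, 6, 3, 4, 2, 1
d = r₁ − r₂: 0, 0, 0, -2, 2, 0
d²: 0, 0, 0, 4, 4, 0; Σd² = 8
ρ = 1 − 6·8/(6·35) = 1 − 48/210 = 0.771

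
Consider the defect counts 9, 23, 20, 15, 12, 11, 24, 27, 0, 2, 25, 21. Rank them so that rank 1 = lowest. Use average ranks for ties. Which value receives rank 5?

12

Sorted (ascending): 0, 2, 9, 11, 12, 15, 20, 21, 23, 24, 25, 27
No ties — each value takes its position as its rank.
Rank 5 → value 12.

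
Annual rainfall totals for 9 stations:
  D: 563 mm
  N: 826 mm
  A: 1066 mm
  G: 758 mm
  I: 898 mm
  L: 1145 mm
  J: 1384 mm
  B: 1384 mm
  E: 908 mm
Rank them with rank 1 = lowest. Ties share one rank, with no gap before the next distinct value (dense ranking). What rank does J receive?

8

Sorted (ascending): 563, 758, 826, 898, 908, 1066, 1145, 1384, 1384
The 2 values of 1384 share dense rank 8.
Remaining distinct values take the next consecutive integers.
J has value 1384 mm → rank 8.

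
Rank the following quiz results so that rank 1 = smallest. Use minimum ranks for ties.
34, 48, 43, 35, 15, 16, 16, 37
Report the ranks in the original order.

4, 8, 7, 5, 1, 2, 2, 6

Sorted (ascending): 15, 16, 16, 34, 35, 37, 43, 48
The 2 values of 16 occupy positions 2–3 → each gets rank 2.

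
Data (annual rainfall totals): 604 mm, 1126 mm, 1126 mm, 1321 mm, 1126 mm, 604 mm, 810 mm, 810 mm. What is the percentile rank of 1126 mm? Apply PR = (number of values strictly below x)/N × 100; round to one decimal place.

50.0

N = 8.
Strictly below 1126: 4. Equal to 1126: 3.
PR = 4/8 × 100 = 50.0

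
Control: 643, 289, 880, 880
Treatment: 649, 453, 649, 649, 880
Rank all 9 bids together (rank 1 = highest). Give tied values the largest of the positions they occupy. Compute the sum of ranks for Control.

Sorted (descending): 880, 880, 880, 649, 649, 649, 643, 453, 289
The 3 values of 880 occupy positions 1–3 → each gets rank 3.
The 3 values of 649 occupy positions 4–6 → each gets rank 6.
Control values → pooled ranks: 643→7, 289→9, 880→3, 880→3
Rank sum = 7 + 9 + 3 + 3 = 22

22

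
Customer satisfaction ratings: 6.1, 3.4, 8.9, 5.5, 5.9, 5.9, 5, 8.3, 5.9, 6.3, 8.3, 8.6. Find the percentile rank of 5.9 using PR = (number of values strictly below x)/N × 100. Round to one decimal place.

25.0

N = 12.
Strictly below 5.9: 3. Equal to 5.9: 3.
PR = 3/12 × 100 = 25.0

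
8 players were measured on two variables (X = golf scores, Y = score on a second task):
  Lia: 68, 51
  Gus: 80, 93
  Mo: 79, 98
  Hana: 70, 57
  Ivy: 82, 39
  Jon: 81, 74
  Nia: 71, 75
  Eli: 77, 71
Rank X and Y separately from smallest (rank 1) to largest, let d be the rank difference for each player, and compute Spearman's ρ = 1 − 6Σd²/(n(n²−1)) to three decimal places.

Ranks of variable 1: 1, 6, 5, 2, 8, 7, 3, 4
Ranks of variable 2: 2, 7, 8, 3, 1, 5, 6, 4
d = r₁ − r₂: -1, -1, -3, -1, 7, 2, -3, 0
d²: 1, 1, 9, 1, 49, 4, 9, 0; Σd² = 74
ρ = 1 − 6·74/(8·63) = 1 − 444/504 = 0.119

0.119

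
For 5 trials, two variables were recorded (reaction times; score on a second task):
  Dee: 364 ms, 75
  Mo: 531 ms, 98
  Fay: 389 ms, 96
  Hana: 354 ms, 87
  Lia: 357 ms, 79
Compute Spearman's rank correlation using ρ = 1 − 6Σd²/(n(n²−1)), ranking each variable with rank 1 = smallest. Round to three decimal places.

Ranks of variable 1: 3, 5, 4, 1, 2
Ranks of variable 2: 1, 5, 4, 3, 2
d = r₁ − r₂: 2, 0, 0, -2, 0
d²: 4, 0, 0, 4, 0; Σd² = 8
ρ = 1 − 6·8/(5·24) = 1 − 48/120 = 0.600

0.600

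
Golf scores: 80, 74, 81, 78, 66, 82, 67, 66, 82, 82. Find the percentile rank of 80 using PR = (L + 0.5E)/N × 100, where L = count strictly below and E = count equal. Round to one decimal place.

55.0

N = 10.
Strictly below 80: 5. Equal to 80: 1.
PR = (5 + 0.5·1)/10 × 100 = 55.0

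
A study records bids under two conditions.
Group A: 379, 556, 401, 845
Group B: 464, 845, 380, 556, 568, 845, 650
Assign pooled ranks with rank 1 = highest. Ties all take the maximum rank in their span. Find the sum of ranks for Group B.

Sorted (descending): 845, 845, 845, 650, 568, 556, 556, 464, 401, 380, 379
The 3 values of 845 occupy positions 1–3 → each gets rank 3.
The 2 values of 556 occupy positions 6–7 → each gets rank 7.
Group B values → pooled ranks: 464→8, 845→3, 380→10, 556→7, 568→5, 845→3, 650→4
Rank sum = 8 + 3 + 10 + 7 + 5 + 3 + 4 = 40

40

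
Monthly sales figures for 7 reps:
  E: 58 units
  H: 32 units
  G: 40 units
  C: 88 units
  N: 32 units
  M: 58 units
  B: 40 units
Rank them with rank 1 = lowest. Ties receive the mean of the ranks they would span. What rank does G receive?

3.5

Sorted (ascending): 32, 32, 40, 40, 58, 58, 88
The 2 values of 32 occupy positions 1–2 → average rank (1+2)/2 = 1.5.
The 2 values of 40 occupy positions 3–4 → average rank (3+4)/2 = 3.5.
The 2 values of 58 occupy positions 5–6 → average rank (5+6)/2 = 5.5.
G has value 40 units → rank 3.5.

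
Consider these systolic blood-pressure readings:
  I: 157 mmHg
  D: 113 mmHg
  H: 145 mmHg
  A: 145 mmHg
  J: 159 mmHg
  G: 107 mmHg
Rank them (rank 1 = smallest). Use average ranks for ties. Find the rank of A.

Sorted (ascending): 107, 113, 145, 145, 157, 159
The 2 values of 145 occupy positions 3–4 → average rank (3+4)/2 = 3.5.
A has value 145 mmHg → rank 3.5.

3.5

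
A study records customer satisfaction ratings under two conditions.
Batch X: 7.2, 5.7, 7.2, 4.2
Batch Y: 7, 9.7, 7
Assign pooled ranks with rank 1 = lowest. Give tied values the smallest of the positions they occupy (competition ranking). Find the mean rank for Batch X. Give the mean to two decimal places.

3.25

Sorted (ascending): 4.2, 5.7, 7, 7, 7.2, 7.2, 9.7
The 2 values of 7 occupy positions 3–4 → each gets rank 3.
The 2 values of 7.2 occupy positions 5–6 → each gets rank 5.
Batch X values → pooled ranks: 7.2→5, 5.7→2, 7.2→5, 4.2→1
Mean rank = (5 + 2 + 5 + 1) / 4 = 3.25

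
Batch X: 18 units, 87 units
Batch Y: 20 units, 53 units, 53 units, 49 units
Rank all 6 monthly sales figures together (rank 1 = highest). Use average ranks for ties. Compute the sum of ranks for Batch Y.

Sorted (descending): 87, 53, 53, 49, 20, 18
The 2 values of 53 occupy positions 2–3 → average rank (2+3)/2 = 2.5.
Batch Y values → pooled ranks: 20→5, 53→2.5, 53→2.5, 49→4
Rank sum = 5 + 2.5 + 2.5 + 4 = 14

14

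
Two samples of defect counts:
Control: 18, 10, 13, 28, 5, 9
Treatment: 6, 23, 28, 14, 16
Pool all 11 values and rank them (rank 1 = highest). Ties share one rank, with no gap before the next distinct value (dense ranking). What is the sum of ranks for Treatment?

21

Sorted (descending): 28, 28, 23, 18, 16, 14, 13, 10, 9, 6, 5
The 2 values of 28 share dense rank 1.
Remaining distinct values take the next consecutive integers.
Treatment values → pooled ranks: 6→9, 23→2, 28→1, 14→5, 16→4
Rank sum = 9 + 2 + 1 + 5 + 4 = 21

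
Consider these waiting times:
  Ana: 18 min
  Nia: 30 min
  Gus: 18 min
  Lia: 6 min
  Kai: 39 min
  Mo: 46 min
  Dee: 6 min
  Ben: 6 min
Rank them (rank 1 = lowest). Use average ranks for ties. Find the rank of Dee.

Sorted (ascending): 6, 6, 6, 18, 18, 30, 39, 46
The 3 values of 6 occupy positions 1–3 → average rank 2.
The 2 values of 18 occupy positions 4–5 → average rank (4+5)/2 = 4.5.
Dee has value 6 min → rank 2.

2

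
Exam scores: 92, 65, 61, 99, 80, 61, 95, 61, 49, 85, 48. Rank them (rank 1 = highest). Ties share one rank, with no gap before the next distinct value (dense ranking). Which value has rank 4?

85

Sorted (descending): 99, 95, 92, 85, 80, 65, 61, 61, 61, 49, 48
The 3 values of 61 share dense rank 7.
Remaining distinct values take the next consecutive integers.
Rank 4 → value 85.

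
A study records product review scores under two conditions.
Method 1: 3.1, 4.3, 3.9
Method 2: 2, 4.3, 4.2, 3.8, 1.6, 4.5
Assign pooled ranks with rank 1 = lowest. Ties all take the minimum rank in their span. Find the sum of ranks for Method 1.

15

Sorted (ascending): 1.6, 2, 3.1, 3.8, 3.9, 4.2, 4.3, 4.3, 4.5
The 2 values of 4.3 occupy positions 7–8 → each gets rank 7.
Method 1 values → pooled ranks: 3.1→3, 4.3→7, 3.9→5
Rank sum = 3 + 7 + 5 = 15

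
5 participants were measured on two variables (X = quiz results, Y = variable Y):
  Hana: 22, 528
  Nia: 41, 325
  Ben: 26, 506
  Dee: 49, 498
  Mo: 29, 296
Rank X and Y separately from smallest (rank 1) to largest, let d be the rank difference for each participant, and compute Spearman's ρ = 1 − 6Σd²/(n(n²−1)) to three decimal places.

-0.600

Ranks of variable 1: 1, 4, 2, 5, 3
Ranks of variable 2: 5, 2, 4, 3, 1
d = r₁ − r₂: -4, 2, -2, 2, 2
d²: 16, 4, 4, 4, 4; Σd² = 32
ρ = 1 − 6·32/(5·24) = 1 − 192/120 = -0.600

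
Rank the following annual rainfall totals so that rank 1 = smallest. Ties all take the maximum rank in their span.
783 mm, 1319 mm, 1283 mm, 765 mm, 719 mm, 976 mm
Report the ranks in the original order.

Sorted (ascending): 719, 765, 783, 976, 1283, 1319
No ties — each value takes its position as its rank.

3, 6, 5, 2, 1, 4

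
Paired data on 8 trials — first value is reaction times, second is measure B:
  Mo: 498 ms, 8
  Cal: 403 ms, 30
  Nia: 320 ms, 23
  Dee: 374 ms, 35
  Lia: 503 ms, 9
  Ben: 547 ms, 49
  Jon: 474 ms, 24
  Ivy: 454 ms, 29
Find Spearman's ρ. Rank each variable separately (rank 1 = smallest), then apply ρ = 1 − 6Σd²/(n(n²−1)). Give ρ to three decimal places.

Ranks of variable 1: 6, 3, 1, 2, 7, 8, 5, 4
Ranks of variable 2: 1, 6, 3, 7, 2, 8, 4, 5
d = r₁ − r₂: 5, -3, -2, -5, 5, 0, 1, -1
d²: 25, 9, 4, 25, 25, 0, 1, 1; Σd² = 90
ρ = 1 − 6·90/(8·63) = 1 − 540/504 = -0.071

-0.071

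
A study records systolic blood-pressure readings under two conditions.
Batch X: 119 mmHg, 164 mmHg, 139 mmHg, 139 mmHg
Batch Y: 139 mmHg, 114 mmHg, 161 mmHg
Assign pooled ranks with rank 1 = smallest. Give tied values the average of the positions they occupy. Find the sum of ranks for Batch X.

17

Sorted (ascending): 114, 119, 139, 139, 139, 161, 164
The 3 values of 139 occupy positions 3–5 → average rank 4.
Batch X values → pooled ranks: 119→2, 164→7, 139→4, 139→4
Rank sum = 2 + 7 + 4 + 4 = 17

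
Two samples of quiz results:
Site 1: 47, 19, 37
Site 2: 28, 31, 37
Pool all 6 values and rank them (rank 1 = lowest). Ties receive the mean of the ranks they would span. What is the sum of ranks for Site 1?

Sorted (ascending): 19, 28, 31, 37, 37, 47
The 2 values of 37 occupy positions 4–5 → average rank (4+5)/2 = 4.5.
Site 1 values → pooled ranks: 47→6, 19→1, 37→4.5
Rank sum = 6 + 1 + 4.5 = 11.5

11.5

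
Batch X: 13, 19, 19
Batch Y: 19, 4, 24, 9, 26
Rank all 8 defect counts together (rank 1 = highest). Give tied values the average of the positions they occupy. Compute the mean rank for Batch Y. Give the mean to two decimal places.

Sorted (descending): 26, 24, 19, 19, 19, 13, 9, 4
The 3 values of 19 occupy positions 3–5 → average rank 4.
Batch Y values → pooled ranks: 19→4, 4→8, 24→2, 9→7, 26→1
Mean rank = (4 + 8 + 2 + 7 + 1) / 5 = 4.40

4.40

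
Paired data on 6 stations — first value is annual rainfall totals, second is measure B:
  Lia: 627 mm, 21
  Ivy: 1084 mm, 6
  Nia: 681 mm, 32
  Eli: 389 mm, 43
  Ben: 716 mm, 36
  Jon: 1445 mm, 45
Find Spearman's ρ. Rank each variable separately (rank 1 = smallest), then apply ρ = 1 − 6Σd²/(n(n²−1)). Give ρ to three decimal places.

Ranks of variable 1: 2, 5, 3, 1, 4, 6
Ranks of variable 2: 2, 1, 3, 5, 4, 6
d = r₁ − r₂: 0, 4, 0, -4, 0, 0
d²: 0, 16, 0, 16, 0, 0; Σd² = 32
ρ = 1 − 6·32/(6·35) = 1 − 192/210 = 0.086

0.086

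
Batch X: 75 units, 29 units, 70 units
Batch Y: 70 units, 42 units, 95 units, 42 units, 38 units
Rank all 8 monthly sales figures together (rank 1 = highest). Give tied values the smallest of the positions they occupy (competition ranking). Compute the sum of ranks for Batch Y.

21

Sorted (descending): 95, 75, 70, 70, 42, 42, 38, 29
The 2 values of 70 occupy positions 3–4 → each gets rank 3.
The 2 values of 42 occupy positions 5–6 → each gets rank 5.
Batch Y values → pooled ranks: 70→3, 42→5, 95→1, 42→5, 38→7
Rank sum = 3 + 5 + 1 + 5 + 7 = 21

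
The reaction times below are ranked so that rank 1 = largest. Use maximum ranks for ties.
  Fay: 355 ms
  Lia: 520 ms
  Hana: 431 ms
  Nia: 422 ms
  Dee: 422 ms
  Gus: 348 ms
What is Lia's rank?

1

Sorted (descending): 520, 431, 422, 422, 355, 348
The 2 values of 422 occupy positions 3–4 → each gets rank 4.
Lia has value 520 ms → rank 1.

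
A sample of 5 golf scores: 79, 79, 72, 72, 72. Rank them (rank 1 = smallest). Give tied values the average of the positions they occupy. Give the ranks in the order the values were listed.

Sorted (ascending): 72, 72, 72, 79, 79
The 3 values of 72 occupy positions 1–3 → average rank 2.
The 2 values of 79 occupy positions 4–5 → average rank (4+5)/2 = 4.5.

4.5, 4.5, 2, 2, 2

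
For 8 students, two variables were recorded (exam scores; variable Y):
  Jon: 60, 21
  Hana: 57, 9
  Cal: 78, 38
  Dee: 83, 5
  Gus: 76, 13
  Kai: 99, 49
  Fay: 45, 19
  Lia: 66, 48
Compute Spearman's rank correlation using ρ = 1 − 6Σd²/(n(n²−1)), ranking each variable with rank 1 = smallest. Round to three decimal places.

0.262

Ranks of variable 1: 3, 2, 6, 7, 5, 8, 1, 4
Ranks of variable 2: 5, 2, 6, 1, 3, 8, 4, 7
d = r₁ − r₂: -2, 0, 0, 6, 2, 0, -3, -3
d²: 4, 0, 0, 36, 4, 0, 9, 9; Σd² = 62
ρ = 1 − 6·62/(8·63) = 1 − 372/504 = 0.262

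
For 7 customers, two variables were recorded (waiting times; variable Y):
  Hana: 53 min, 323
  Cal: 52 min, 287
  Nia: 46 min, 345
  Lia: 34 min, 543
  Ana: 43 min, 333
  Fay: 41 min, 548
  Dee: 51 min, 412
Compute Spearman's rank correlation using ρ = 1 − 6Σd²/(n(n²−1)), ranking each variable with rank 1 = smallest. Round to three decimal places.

-0.786

Ranks of variable 1: 7, 6, 4, 1, 3, 2, 5
Ranks of variable 2: 2, 1, 4, 6, 3, 7, 5
d = r₁ − r₂: 5, 5, 0, -5, 0, -5, 0
d²: 25, 25, 0, 25, 0, 25, 0; Σd² = 100
ρ = 1 − 6·100/(7·48) = 1 − 600/336 = -0.786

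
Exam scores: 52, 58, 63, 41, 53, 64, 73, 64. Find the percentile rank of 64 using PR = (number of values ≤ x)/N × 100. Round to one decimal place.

N = 8.
Strictly below 64: 5. Equal to 64: 2.
PR = 7/8 × 100 = 87.5

87.5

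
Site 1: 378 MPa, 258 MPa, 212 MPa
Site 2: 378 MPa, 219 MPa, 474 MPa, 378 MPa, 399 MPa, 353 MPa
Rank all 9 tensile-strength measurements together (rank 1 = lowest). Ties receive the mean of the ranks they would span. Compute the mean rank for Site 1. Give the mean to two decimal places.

Sorted (ascending): 212, 219, 258, 353, 378, 378, 378, 399, 474
The 3 values of 378 occupy positions 5–7 → average rank 6.
Site 1 values → pooled ranks: 378→6, 258→3, 212→1
Mean rank = (6 + 3 + 1) / 3 = 3.33

3.33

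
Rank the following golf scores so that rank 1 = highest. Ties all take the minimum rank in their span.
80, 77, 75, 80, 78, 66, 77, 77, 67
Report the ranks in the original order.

Sorted (descending): 80, 80, 78, 77, 77, 77, 75, 67, 66
The 2 values of 80 occupy positions 1–2 → each gets rank 1.
The 3 values of 77 occupy positions 4–6 → each gets rank 4.

1, 4, 7, 1, 3, 9, 4, 4, 8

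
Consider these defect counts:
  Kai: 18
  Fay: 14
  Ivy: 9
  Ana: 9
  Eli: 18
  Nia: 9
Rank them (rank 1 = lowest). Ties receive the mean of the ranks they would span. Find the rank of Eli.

Sorted (ascending): 9, 9, 9, 14, 18, 18
The 3 values of 9 occupy positions 1–3 → average rank 2.
The 2 values of 18 occupy positions 5–6 → average rank (5+6)/2 = 5.5.
Eli has value 18 → rank 5.5.

5.5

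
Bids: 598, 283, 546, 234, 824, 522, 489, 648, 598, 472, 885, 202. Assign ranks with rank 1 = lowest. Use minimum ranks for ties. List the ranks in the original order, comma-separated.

Sorted (ascending): 202, 234, 283, 472, 489, 522, 546, 598, 598, 648, 824, 885
The 2 values of 598 occupy positions 8–9 → each gets rank 8.

8, 3, 7, 2, 11, 6, 5, 10, 8, 4, 12, 1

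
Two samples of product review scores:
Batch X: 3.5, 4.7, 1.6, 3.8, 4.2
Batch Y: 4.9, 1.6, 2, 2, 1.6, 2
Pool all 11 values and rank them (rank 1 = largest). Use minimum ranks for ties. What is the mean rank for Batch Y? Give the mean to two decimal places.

Sorted (descending): 4.9, 4.7, 4.2, 3.8, 3.5, 2, 2, 2, 1.6, 1.6, 1.6
The 3 values of 2 occupy positions 6–8 → each gets rank 6.
The 3 values of 1.6 occupy positions 9–11 → each gets rank 9.
Batch Y values → pooled ranks: 4.9→1, 1.6→9, 2→6, 2→6, 1.6→9, 2→6
Mean rank = (1 + 9 + 6 + 6 + 9 + 6) / 6 = 6.17

6.17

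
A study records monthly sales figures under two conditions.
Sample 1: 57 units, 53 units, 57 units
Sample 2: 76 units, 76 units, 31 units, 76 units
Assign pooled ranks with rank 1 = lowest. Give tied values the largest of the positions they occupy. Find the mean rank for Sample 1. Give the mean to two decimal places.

3.33

Sorted (ascending): 31, 53, 57, 57, 76, 76, 76
The 2 values of 57 occupy positions 3–4 → each gets rank 4.
The 3 values of 76 occupy positions 5–7 → each gets rank 7.
Sample 1 values → pooled ranks: 57→4, 53→2, 57→4
Mean rank = (4 + 2 + 4) / 3 = 3.33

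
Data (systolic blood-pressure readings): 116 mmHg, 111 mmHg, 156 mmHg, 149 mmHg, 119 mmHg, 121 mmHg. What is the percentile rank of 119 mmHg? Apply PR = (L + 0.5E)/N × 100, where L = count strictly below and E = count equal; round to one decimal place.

N = 6.
Strictly below 119: 2. Equal to 119: 1.
PR = (2 + 0.5·1)/6 × 100 = 41.7

41.7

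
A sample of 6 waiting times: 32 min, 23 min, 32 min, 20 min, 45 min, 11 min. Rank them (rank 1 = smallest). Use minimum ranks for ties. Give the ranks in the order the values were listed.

4, 3, 4, 2, 6, 1

Sorted (ascending): 11, 20, 23, 32, 32, 45
The 2 values of 32 occupy positions 4–5 → each gets rank 4.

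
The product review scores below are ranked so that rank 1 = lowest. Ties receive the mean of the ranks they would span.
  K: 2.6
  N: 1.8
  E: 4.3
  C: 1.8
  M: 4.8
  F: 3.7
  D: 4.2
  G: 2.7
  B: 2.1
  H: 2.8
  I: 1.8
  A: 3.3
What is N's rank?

Sorted (ascending): 1.8, 1.8, 1.8, 2.1, 2.6, 2.7, 2.8, 3.3, 3.7, 4.2, 4.3, 4.8
The 3 values of 1.8 occupy positions 1–3 → average rank 2.
N has value 1.8 → rank 2.

2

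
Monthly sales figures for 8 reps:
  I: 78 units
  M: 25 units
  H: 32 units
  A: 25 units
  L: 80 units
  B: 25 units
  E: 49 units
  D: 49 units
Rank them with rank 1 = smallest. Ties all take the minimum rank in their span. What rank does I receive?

7

Sorted (ascending): 25, 25, 25, 32, 49, 49, 78, 80
The 3 values of 25 occupy positions 1–3 → each gets rank 1.
The 2 values of 49 occupy positions 5–6 → each gets rank 5.
I has value 78 units → rank 7.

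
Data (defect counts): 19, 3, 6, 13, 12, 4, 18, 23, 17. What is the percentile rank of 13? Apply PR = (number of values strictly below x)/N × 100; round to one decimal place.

N = 9.
Strictly below 13: 4. Equal to 13: 1.
PR = 4/9 × 100 = 44.4

44.4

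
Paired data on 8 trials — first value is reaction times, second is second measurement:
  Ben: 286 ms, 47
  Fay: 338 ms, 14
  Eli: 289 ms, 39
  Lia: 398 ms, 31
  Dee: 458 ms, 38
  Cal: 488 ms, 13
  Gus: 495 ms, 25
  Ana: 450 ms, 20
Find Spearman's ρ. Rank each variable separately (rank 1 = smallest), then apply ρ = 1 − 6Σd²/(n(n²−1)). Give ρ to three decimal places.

Ranks of variable 1: 1, 3, 2, 4, 6, 7, 8, 5
Ranks of variable 2: 8, 2, 7, 5, 6, 1, 4, 3
d = r₁ − r₂: -7, 1, -5, -1, 0, 6, 4, 2
d²: 49, 1, 25, 1, 0, 36, 16, 4; Σd² = 132
ρ = 1 − 6·132/(8·63) = 1 − 792/504 = -0.571

-0.571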